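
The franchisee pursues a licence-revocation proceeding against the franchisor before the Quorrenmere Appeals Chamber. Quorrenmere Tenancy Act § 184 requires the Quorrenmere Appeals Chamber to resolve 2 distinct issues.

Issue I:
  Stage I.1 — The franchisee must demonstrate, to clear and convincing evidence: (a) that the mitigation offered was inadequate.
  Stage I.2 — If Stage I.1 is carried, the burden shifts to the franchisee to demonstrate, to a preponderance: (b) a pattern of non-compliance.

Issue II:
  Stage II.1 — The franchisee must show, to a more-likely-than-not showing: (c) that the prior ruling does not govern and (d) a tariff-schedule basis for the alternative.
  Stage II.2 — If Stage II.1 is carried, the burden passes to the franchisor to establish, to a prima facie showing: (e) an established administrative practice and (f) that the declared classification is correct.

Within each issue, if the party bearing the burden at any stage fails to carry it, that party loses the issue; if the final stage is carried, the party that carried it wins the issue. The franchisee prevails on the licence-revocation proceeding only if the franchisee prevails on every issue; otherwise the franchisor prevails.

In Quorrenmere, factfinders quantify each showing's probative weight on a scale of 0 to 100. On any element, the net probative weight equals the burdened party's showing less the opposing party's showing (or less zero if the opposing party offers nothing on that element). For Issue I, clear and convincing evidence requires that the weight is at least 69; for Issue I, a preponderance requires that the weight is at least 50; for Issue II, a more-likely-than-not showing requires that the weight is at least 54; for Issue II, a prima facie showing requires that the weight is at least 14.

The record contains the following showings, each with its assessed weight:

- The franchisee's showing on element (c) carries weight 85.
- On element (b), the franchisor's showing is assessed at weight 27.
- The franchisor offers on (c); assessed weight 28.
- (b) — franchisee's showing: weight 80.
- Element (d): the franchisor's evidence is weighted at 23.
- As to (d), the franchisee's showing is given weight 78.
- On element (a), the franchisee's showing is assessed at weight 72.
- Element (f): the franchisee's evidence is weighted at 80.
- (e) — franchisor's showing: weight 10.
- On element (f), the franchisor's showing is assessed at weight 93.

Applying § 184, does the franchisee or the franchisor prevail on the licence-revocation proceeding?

franchisee

— Issue I —
Stage I.1 — burden on franchisee; standard: clear and convincing evidence (weight is at least 69).
    (a): 72 ≥ 69 [met]
  Stage I.1 carried; the burden remains with the franchisee.
Stage I.2 — burden on franchisee; standard: a preponderance (weight is at least 50).
    (b): 80 − 27 = 53 ≥ 50 [met]
  Stage I.2 carried; the final stage is satisfied.
All stages carried — the franchisee prevails on this issue.
— Issue II —
At Stage II.1 the franchisee must meet a more-likely-than-not showing (weight is at least 54): on (c) the weight is 85 less the opposing 28 gives net 57, which does reach 54, so (c) meets the standard; on (d) the weight is 78 less the opposing 23 gives net 55, which does reach 54, so (d) meets the standard.
  All elements met. The burden passes to the franchisor.
At Stage II.2 the franchisor must meet a prima facie showing (weight is at least 14): on (e) the weight is 10, < 14, so (e) does not meet the standard; on (f) the weight is 93 less the opposing 80 gives net 13, which does not reach 14, so (f) does not meet the standard.
  Not every element is met, so the franchisor fails to carry Stage II.2.
The analysis ends at Stage II.2; the franchisee prevails on this issue.
Per-issue: Issue I → franchisee; Issue II → franchisee. The franchisee must prevail on every issue; overall, the franchisee prevails.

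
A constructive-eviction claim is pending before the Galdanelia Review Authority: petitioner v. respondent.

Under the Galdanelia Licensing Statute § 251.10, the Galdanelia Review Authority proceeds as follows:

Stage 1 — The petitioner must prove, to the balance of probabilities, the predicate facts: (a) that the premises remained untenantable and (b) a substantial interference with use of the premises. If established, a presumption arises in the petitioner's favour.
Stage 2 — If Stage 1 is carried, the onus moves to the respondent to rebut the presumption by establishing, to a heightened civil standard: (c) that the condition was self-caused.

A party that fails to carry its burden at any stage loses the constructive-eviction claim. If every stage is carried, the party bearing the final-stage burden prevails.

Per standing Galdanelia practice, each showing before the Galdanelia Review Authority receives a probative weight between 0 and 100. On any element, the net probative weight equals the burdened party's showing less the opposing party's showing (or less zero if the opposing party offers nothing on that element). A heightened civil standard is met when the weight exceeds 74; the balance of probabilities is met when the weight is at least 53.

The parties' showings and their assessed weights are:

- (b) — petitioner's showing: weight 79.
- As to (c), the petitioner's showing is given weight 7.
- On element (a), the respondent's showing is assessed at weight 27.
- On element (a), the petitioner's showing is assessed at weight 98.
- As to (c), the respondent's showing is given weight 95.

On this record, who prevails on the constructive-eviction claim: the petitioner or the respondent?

Stage 1 — burden on petitioner; standard: the balance of probabilities (weight is at least 53).
    (a): 98 − 27 = 71 ≥ 53 [met]
    (b): 79 ≥ 53 [met]
  The petitioner carries Stage 1; the respondent now bears the burden.
Stage 2 — burden on respondent; standard: a heightened civil standard (weight exceeds 74).
    (c): 95 − 7 = 88 > 74 [met]
  All elements met at the final stage.
Every stage carried; the respondent prevails.

respondent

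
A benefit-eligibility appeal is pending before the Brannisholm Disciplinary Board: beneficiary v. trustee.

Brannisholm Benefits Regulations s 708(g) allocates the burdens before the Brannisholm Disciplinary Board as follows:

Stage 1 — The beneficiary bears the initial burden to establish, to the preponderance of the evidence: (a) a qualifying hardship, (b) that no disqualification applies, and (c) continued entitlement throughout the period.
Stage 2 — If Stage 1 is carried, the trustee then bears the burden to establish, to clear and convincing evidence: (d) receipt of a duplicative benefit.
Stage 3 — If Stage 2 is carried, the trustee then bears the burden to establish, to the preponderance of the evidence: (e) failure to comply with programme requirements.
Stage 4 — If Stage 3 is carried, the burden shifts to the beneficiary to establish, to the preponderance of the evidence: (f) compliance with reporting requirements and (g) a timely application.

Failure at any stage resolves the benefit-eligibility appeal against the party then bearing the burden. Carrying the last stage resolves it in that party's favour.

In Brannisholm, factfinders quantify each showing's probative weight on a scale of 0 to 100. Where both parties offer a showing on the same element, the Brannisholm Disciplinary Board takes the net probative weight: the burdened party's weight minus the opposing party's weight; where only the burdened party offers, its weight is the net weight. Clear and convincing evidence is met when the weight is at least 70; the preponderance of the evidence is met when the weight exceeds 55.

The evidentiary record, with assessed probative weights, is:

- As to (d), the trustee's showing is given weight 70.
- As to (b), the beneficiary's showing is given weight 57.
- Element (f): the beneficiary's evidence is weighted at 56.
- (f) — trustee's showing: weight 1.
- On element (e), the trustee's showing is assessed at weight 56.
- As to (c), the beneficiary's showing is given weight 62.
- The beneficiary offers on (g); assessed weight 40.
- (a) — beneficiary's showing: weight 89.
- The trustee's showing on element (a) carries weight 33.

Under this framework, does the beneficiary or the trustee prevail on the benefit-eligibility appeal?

At Stage 1 the beneficiary must meet the preponderance of the evidence (weight exceeds 55): on (a) the weight is 89 less the opposing 33 gives net 56, which does exceed 55, so (a) meets the standard; on (b) the weight is 57, > 55, so (b) meets the standard; on (c) the weight is 62, > 55, so (c) meets the standard.
  Stage 1 is satisfied; the onus moves to the trustee.
At Stage 2 the trustee must meet clear and convincing evidence (weight is at least 70): on (d) the weight is 70, ≥ 70, so (d) meets the standard.
  Stage 2 carried; the burden remains with the trustee.
At Stage 3 the trustee must meet the preponderance of the evidence (weight exceeds 55): on (e) the weight is 56, > 55, so (e) meets the standard.
  The trustee carries Stage 3; the beneficiary now bears the burden.
At Stage 4 the beneficiary must meet the preponderance of the evidence (weight exceeds 55): on (f) the weight is 56 less the opposing 1 gives net 55, which does not exceed 55, so (f) does not meet the standard; on (g) the weight is 40, ≤ 55, so (g) does not meet the standard.
  Stage 4 not carried; the beneficiary fails its burden.
The analysis ends at Stage 4; the trustee prevails.

trustee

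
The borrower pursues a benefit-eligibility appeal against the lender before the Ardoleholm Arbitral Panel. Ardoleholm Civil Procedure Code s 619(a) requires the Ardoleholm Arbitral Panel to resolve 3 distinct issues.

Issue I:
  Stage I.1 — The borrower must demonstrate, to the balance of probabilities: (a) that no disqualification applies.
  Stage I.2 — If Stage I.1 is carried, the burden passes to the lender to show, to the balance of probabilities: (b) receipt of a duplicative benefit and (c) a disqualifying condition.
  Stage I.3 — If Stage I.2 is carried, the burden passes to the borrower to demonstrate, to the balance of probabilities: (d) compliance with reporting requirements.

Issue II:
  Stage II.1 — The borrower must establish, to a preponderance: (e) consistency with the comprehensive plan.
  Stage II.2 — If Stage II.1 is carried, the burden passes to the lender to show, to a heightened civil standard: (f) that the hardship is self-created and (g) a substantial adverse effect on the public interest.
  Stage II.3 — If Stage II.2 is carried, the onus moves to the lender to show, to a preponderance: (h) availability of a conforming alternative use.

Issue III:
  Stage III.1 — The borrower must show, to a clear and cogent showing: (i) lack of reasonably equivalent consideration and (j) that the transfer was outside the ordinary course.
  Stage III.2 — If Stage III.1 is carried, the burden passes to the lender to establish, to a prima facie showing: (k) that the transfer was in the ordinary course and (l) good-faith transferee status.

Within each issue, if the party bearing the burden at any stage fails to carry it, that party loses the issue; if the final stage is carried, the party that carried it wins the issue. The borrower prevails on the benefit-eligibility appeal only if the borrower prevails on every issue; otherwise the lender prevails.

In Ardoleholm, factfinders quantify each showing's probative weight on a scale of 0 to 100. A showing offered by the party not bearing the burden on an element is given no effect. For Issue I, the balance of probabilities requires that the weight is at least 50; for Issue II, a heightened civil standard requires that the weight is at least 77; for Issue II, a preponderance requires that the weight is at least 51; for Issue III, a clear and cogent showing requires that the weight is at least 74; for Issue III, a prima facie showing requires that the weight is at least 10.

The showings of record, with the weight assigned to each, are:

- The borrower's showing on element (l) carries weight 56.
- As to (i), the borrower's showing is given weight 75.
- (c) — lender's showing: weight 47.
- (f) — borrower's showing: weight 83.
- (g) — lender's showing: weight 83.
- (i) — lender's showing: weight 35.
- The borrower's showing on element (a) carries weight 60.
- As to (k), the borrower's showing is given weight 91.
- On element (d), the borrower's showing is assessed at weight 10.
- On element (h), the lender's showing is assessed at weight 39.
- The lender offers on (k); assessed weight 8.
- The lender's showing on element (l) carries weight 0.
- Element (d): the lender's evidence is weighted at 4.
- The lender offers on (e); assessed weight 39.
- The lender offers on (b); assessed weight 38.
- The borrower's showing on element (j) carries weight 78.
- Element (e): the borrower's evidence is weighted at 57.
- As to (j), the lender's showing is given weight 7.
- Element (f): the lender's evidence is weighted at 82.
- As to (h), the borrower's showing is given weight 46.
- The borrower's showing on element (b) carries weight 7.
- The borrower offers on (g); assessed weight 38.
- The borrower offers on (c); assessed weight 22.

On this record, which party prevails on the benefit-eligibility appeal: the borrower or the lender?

— Issue I —
Stage I.1 (borrower, the balance of probabilities, weight is at least 50): (a) 60 ≥ 50 — meets.
  Stage I.1 carried; the burden shifts to the lender.
Stage I.2 (lender, the balance of probabilities, weight is at least 50): (b) 38 (borrower's 7 disregarded) < 50 — fails; (c) 47 (borrower's 22 disregarded) < 50 — fails.
  Stage I.2 not carried; the lender fails its burden.
So the borrower prevails on this issue.
— Issue II —
At Stage II.1 the borrower must meet a preponderance (weight is at least 51): on (e) the weight is 57 (the lender's 39 is given no effect), ≥ 51, so (e) meets the standard.
  The borrower carries Stage II.1; the lender now bears the burden.
At Stage II.2 the lender must meet a heightened civil standard (weight is at least 77): on (f) the weight is 82 (the borrower's 83 is given no effect), which does reach 77, so (f) meets the standard; on (g) the weight is 83 (the borrower's 38 is given no effect), ≥ 77, so (g) meets the standard.
  Stage II.2 is satisfied; the lender continues to bear the burden.
At Stage II.3 the lender must meet a preponderance (weight is at least 51): on (h) the weight is 39 (the borrower's 46 is given no effect), < 51, so (h) does not meet the standard.
  Not every element is met, so the lender fails to carry Stage II.3.
The analysis ends at Stage II.3; the borrower prevails on this issue.
— Issue III —
Stage III.1 (borrower, a clear and cogent showing, weight is at least 74): (i) 75 (lender's 35 disregarded) ≥ 74 — meets; (j) 78 (lender's 7 disregarded) ≥ 74 — meets.
  Stage III.1 is satisfied; the onus moves to the lender.
Stage III.2 (lender, a prima facie showing, weight is at least 10): (k) 8 (borrower's 91 disregarded) < 10 — fails; (l) 0 (borrower's 56 disregarded) < 10 — fails.
  Not every element is met, so the lender fails to carry Stage III.2.
The analysis ends at Stage III.2; the borrower prevails on this issue.
Per-issue: Issue I → borrower; Issue II → borrower; Issue III → borrower. The borrower must prevail on every issue; overall, the borrower prevails.

borrower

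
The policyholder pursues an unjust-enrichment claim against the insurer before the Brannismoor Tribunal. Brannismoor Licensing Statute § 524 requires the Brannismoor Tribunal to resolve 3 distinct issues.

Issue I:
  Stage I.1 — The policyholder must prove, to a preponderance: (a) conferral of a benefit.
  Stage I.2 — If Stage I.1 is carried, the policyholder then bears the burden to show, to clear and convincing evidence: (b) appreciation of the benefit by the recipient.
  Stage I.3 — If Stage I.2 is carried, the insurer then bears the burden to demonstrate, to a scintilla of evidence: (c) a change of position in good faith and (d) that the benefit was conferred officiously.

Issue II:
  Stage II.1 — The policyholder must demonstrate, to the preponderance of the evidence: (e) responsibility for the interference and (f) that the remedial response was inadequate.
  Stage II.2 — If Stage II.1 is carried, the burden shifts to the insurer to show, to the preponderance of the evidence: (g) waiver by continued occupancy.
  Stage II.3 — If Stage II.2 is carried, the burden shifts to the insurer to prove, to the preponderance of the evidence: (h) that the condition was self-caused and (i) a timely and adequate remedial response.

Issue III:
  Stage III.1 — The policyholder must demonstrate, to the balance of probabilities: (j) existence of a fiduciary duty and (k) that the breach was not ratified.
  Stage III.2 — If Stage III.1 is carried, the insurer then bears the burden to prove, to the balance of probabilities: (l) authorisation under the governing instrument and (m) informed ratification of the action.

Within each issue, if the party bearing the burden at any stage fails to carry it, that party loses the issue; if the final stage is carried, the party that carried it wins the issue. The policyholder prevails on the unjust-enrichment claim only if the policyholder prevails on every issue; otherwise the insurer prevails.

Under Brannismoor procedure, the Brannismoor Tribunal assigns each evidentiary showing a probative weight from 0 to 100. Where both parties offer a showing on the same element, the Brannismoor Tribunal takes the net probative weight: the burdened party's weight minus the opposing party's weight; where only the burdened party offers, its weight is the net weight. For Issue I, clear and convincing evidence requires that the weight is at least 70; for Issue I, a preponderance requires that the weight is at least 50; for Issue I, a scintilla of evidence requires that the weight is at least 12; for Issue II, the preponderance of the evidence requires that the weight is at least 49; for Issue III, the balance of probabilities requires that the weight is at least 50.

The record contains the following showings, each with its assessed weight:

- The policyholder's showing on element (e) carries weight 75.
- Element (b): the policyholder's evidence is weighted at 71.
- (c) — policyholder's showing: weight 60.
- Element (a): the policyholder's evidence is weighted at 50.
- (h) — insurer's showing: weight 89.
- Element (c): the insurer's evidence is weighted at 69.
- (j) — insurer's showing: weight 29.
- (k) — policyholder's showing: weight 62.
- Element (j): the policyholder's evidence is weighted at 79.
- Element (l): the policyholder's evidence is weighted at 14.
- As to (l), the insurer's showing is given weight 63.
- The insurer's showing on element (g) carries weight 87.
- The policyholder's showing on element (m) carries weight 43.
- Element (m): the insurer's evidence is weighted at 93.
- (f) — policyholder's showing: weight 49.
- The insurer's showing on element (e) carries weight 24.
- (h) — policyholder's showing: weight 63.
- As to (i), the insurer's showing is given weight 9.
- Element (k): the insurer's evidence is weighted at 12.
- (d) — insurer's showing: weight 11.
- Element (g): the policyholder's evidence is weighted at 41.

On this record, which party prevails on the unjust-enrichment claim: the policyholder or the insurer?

— Issue I —
Stage I.1 (policyholder, a preponderance, weight is at least 50): (a) 50 ≥ 50 — meets.
  Stage I.1 is satisfied; the policyholder continues to bear the burden.
Stage I.2 (policyholder, clear and convincing evidence, weight is at least 70): (b) 71 ≥ 70 — meets.
  All elements met. The burden passes to the insurer.
Stage I.3 (insurer, a scintilla of evidence, weight is at least 12): (c) net 69−60=9 < 12 — fails; (d) 11 < 12 — fails.
  Stage I.3 not carried; the insurer fails its burden.
The analysis ends at Stage I.3; the policyholder prevails on this issue.
— Issue II —
Stage II.1 (policyholder, the preponderance of the evidence, weight is at least 49): (e) net 75−24=51 ≥ 49 — meets; (f) 49 ≥ 49 — meets.
  The policyholder carries Stage II.1; the insurer now bears the burden.
Stage II.2 (insurer, the preponderance of the evidence, weight is at least 49): (g) net 87−41=46 < 49 — fails.
  Stage II.2 not carried; the insurer fails its burden.
The analysis ends at Stage II.2; the policyholder prevails on this issue.
— Issue III —
At Stage III.1 the policyholder must meet the balance of probabilities (weight is at least 50): on (j) the weight is 79 less the opposing 29 gives net 50, which does reach 50, so (j) meets the standard; on (k) the weight is 62 less the opposing 12 gives net 50, which does reach 50, so (k) meets the standard.
  Stage III.1 is satisfied; the onus moves to the insurer.
At Stage III.2 the insurer must meet the balance of probabilities (weight is at least 50): on (l) the weight is 63 less the opposing 14 gives net 49, which does not reach 50, so (l) does not meet the standard; on (m) the weight is 93 less the opposing 43 gives net 50, which does reach 50, so (m) meets the standard.
  The insurer does not carry Stage III.2.
The analysis ends at Stage III.2; the policyholder prevails on this issue.
Per-issue: Issue I → policyholder; Issue II → policyholder; Issue III → policyholder. The policyholder must prevail on every issue; overall, the policyholder prevails.

policyholder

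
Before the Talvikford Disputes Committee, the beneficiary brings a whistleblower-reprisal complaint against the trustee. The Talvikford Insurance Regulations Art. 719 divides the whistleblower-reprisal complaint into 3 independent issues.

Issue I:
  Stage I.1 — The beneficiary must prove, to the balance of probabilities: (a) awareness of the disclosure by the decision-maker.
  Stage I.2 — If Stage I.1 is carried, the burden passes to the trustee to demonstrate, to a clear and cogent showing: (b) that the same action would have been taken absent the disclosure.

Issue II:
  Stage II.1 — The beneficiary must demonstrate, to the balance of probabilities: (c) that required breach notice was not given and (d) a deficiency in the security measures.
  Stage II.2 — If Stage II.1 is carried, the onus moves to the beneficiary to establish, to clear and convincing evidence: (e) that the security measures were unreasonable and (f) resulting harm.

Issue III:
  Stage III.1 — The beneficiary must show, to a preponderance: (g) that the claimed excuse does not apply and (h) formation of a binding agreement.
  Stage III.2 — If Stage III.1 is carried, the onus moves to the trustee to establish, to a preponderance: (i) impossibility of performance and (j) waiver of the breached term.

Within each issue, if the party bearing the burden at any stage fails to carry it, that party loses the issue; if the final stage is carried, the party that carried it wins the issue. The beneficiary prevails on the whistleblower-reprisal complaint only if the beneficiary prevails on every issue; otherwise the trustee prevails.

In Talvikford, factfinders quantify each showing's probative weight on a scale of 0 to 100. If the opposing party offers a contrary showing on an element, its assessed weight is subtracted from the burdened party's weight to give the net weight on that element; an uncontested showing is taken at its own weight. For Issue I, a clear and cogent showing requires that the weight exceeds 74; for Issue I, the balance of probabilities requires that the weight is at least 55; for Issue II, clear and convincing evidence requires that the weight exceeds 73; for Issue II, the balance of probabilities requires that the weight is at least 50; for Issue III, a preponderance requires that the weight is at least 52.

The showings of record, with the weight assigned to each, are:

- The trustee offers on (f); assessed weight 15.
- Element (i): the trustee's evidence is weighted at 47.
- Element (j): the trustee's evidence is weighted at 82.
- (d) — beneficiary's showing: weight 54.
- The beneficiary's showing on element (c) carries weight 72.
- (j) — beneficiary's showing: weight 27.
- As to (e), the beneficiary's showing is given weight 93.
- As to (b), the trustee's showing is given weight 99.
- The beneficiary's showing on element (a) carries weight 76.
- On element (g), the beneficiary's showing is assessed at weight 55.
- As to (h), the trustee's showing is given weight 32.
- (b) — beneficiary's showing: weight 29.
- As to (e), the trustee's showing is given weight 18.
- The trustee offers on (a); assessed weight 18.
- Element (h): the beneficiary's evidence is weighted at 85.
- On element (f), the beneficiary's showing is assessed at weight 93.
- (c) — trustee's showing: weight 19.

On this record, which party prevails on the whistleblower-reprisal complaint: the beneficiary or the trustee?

beneficiary

— Issue I —
Stage I.1 — burden on beneficiary; standard: the balance of probabilities (weight is at least 55).
    (a): 76 − 18 = 58 ≥ 55 [met]
  Stage I.1 is satisfied; the onus moves to the trustee.
Stage I.2 — burden on trustee; standard: a clear and cogent showing (weight exceeds 74).
    (b): 99 − 29 = 70 ≤ 74 [not met]
  Not every element is met, so the trustee fails to carry Stage I.2.
The analysis ends at Stage I.2; the beneficiary prevails on this issue.
— Issue II —
Stage II.1 — burden on beneficiary; standard: the balance of probabilities (weight is at least 50).
    (c): 72 − 19 = 53 ≥ 50 [met]
    (d): 54 ≥ 50 [met]
  All elements met. The beneficiary retains the burden for Stage II.2.
Stage II.2 — burden on beneficiary; standard: clear and convincing evidence (weight exceeds 73).
    (e): 93 − 18 = 75 > 73 [met]
    (f): 93 − 15 = 78 > 73 [met]
  Stage II.2 carried; the final stage is satisfied.
All stages carried — the beneficiary prevails on this issue.
— Issue III —
Stage III.1 — burden on beneficiary; standard: a preponderance (weight is at least 52).
    (g): 55 ≥ 52 [met]
    (h): 85 − 32 = 53 ≥ 52 [met]
  Stage III.1 is satisfied; the onus moves to the trustee.
Stage III.2 — burden on trustee; standard: a preponderance (weight is at least 52).
    (i): 47 < 52 [not met]
    (j): 82 − 27 = 55 ≥ 52 [met]
  Stage III.2 not carried; the trustee fails its burden.
The beneficiary prevails on this issue.
Per-issue: Issue I → beneficiary; Issue II → beneficiary; Issue III → beneficiary. The beneficiary must prevail on every issue; overall, the beneficiary prevails.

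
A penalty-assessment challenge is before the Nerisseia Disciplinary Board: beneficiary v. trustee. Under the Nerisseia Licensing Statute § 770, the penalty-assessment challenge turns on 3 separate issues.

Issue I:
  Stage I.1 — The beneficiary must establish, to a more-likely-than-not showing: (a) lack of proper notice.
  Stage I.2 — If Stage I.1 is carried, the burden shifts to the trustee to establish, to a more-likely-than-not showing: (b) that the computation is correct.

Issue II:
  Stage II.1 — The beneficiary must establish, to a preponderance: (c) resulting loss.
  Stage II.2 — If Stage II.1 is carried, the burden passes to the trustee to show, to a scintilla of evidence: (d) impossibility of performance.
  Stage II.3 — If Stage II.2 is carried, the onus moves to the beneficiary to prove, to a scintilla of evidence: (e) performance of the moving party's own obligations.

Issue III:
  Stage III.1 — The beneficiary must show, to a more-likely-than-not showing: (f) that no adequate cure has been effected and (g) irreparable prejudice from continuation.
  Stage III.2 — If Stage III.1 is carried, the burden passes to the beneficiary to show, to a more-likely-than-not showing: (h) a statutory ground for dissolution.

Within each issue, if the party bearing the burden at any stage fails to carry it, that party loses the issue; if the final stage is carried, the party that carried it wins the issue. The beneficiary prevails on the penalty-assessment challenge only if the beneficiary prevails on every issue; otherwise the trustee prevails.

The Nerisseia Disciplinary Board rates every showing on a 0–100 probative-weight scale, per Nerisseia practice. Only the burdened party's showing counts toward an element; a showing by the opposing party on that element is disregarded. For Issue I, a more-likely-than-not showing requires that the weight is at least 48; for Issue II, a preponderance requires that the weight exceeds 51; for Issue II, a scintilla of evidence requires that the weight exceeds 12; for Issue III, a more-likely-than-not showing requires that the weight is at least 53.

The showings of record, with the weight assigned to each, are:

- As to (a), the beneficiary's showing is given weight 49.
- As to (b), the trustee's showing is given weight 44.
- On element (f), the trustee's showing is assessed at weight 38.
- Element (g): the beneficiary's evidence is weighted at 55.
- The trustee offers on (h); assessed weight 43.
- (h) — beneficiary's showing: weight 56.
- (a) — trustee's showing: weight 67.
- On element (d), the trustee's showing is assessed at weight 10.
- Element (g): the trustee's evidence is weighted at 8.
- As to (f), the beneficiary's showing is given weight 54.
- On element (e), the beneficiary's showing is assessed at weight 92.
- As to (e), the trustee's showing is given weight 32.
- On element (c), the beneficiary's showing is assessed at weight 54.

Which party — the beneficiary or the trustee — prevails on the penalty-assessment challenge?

— Issue I —
At Stage I.1 the beneficiary must meet a more-likely-than-not showing (weight is at least 48): on (a) the weight is 49 (the trustee's 67 is given no effect), which does reach 48, so (a) meets the standard.
  Stage I.1 carried; the burden shifts to the trustee.
At Stage I.2 the trustee must meet a more-likely-than-not showing (weight is at least 48): on (b) the weight is 44, < 48, so (b) does not meet the standard.
  Stage I.2 not carried; the trustee fails its burden.
The beneficiary prevails on this issue.
— Issue II —
Stage II.1 — burden on beneficiary; standard: a preponderance (weight exceeds 51).
    (c): 54 > 51 [met]
  Stage II.1 is satisfied; the onus moves to the trustee.
Stage II.2 — burden on trustee; standard: a scintilla of evidence (weight exceeds 12).
    (d): 10 ≤ 12 [not met]
  Stage II.2 not carried; the trustee fails its burden.
The analysis ends at Stage II.2; the beneficiary prevails on this issue.
— Issue III —
Stage III.1 (beneficiary, a more-likely-than-not showing, weight is at least 53): (f) 54 (trustee's 38 disregarded) ≥ 53 — meets; (g) 55 (trustee's 8 disregarded) ≥ 53 — meets.
  All elements met. The beneficiary retains the burden for Stage III.2.
Stage III.2 (beneficiary, a more-likely-than-not showing, weight is at least 53): (h) 56 (trustee's 43 disregarded) ≥ 53 — meets.
  Stage III.2 carried; the final stage is satisfied.
Every stage carried; the beneficiary prevails on this issue.
Per-issue: Issue I → beneficiary; Issue II → beneficiary; Issue III → beneficiary. The beneficiary must prevail on every issue; overall, the beneficiary prevails.

beneficiary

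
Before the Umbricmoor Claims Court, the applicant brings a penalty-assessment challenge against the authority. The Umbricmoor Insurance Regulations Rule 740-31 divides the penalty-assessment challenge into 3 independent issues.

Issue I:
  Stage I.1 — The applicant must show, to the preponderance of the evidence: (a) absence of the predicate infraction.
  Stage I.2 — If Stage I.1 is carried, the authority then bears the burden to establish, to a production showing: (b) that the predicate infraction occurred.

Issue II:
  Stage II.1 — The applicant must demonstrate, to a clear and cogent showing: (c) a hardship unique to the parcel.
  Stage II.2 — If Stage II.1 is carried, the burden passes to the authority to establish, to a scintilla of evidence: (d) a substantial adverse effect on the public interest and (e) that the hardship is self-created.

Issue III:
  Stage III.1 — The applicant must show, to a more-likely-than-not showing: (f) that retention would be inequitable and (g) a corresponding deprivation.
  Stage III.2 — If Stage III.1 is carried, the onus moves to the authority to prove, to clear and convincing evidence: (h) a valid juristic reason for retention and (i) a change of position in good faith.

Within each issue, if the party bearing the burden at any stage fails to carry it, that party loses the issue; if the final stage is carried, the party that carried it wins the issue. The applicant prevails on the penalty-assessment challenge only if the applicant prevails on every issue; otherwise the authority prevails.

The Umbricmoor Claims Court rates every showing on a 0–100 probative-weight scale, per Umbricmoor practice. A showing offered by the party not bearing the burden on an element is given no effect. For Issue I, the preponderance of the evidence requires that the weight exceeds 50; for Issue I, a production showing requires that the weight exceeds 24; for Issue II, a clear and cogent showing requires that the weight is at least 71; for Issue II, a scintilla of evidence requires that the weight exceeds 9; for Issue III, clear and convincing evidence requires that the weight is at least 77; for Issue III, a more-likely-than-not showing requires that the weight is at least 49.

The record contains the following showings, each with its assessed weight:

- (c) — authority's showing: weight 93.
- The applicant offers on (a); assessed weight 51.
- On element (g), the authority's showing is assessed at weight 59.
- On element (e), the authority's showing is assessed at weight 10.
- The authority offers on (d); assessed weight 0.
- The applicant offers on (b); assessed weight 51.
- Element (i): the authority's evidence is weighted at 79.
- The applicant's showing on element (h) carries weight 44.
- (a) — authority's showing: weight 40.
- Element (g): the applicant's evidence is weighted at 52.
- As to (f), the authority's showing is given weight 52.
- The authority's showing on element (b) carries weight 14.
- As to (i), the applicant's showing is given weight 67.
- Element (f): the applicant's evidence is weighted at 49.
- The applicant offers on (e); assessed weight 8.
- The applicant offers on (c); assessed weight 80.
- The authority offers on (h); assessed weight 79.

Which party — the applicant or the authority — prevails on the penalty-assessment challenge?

— Issue I —
Stage I.1 — burden on applicant; standard: the preponderance of the evidence (weight exceeds 50).
    (a): 51 (authority's 40 disregarded) > 50 [met]
  The applicant carries Stage I.1; the authority now bears the burden.
Stage I.2 — burden on authority; standard: a production showing (weight exceeds 24).
    (b): 14 (applicant's 51 disregarded) ≤ 24 [not met]
  Stage I.2 not carried; the authority fails its burden.
The applicant prevails on this issue.
— Issue II —
At Stage II.1 the applicant must meet a clear and cogent showing (weight is at least 71): on (c) the weight is 80 (the authority's 93 is given no effect), which does reach 71, so (c) meets the standard.
  Stage II.1 is satisfied; the onus moves to the authority.
At Stage II.2 the authority must meet a scintilla of evidence (weight exceeds 9): on (d) the weight is 0, ≤ 9, so (d) does not meet the standard; on (e) the weight is 10 (the applicant's 8 is given no effect), which does exceed 9, so (e) meets the standard.
  The authority does not carry Stage II.2.
The analysis ends at Stage II.2; the applicant prevails on this issue.
— Issue III —
Stage III.1 (applicant, a more-likely-than-not showing, weight is at least 49): (f) 49 (authority's 52 disregarded) ≥ 49 — meets; (g) 52 (authority's 59 disregarded) ≥ 49 — meets.
  All elements met. The burden passes to the authority.
Stage III.2 (authority, clear and convincing evidence, weight is at least 77): (h) 79 (applicant's 44 disregarded) ≥ 77 — meets; (i) 79 (applicant's 67 disregarded) ≥ 77 — meets.
  The authority carries the last stage.
Every stage carried; the authority prevails on this issue.
Per-issue: Issue I → applicant; Issue II → applicant; Issue III → authority. The applicant must prevail on every issue; overall, the authority prevails.

authority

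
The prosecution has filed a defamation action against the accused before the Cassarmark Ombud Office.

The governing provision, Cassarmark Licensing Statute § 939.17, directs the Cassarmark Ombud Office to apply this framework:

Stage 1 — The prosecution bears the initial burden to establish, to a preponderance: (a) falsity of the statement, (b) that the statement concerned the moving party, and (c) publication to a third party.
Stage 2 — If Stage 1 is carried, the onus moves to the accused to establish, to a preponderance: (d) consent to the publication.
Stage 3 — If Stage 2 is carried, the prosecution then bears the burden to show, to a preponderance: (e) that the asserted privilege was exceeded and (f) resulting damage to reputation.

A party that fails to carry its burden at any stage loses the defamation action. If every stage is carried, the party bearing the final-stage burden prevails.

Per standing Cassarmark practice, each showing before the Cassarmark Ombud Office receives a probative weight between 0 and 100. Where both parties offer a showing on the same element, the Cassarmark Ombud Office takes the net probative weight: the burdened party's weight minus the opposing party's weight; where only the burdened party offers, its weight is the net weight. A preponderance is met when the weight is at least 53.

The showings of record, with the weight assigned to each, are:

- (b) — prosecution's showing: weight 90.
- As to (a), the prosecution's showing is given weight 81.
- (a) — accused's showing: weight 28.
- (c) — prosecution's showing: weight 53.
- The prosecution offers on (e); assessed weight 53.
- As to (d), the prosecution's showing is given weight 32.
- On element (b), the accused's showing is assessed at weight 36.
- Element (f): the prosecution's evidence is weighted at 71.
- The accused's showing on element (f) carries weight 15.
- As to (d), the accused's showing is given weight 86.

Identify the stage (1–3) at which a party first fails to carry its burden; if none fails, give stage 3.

stage 3

Stage 1 — burden on prosecution; standard: a preponderance (weight is at least 53).
    (a): 81 − 28 = 53 ≥ 53 [met]
    (b): 90 − 36 = 54 ≥ 53 [met]
    (c): 53 ≥ 53 [met]
  The prosecution carries Stage 1; the accused now bears the burden.
Stage 2 — burden on accused; standard: a preponderance (weight is at least 53).
    (d): 86 − 32 = 54 ≥ 53 [met]
  Stage 2 is satisfied; the onus moves to the prosecution.
Stage 3 — burden on prosecution; standard: a preponderance (weight is at least 53).
    (e): 53 ≥ 53 [met]
    (f): 71 − 15 = 56 ≥ 53 [met]
  All elements met at the final stage.
All stages carried — the prosecution prevails.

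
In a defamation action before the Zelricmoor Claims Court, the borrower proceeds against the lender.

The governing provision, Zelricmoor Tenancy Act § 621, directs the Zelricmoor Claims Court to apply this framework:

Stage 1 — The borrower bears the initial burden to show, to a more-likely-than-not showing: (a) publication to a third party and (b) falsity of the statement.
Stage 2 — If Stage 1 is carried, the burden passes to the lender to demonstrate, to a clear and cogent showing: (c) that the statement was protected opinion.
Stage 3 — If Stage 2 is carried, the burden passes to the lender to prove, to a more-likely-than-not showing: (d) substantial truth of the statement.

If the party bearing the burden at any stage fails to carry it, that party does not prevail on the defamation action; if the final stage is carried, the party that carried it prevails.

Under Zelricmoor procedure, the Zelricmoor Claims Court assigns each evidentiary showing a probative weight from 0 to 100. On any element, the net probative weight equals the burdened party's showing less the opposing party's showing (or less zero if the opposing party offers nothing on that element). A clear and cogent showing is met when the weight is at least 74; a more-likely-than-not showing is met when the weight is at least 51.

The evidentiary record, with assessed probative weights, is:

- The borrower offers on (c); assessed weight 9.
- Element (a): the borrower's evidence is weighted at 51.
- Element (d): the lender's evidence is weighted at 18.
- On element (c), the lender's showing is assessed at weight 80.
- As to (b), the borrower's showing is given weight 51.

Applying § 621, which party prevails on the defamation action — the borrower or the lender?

borrower

Stage 1 (borrower, a more-likely-than-not showing, weight is at least 51): (a) 51 ≥ 51 — meets; (b) 51 ≥ 51 — meets.
  Stage 1 carried; the burden shifts to the lender.
Stage 2 (lender, a clear and cogent showing, weight is at least 74): (c) net 80−9=71 < 74 — fails.
  Stage 2 not carried; the lender fails its burden.
The analysis ends at Stage 2; the borrower prevails.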